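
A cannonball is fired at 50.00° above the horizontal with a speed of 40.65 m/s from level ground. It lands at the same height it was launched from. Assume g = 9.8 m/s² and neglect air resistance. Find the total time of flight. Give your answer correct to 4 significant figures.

6.355 s

Vertical component: v_y = 40.65 sin 50.00° = 31.140 m/s.
For a projectile landing at launch height, time of flight is t = 2 v_y / g = 2 × 31.140 / 9.8 = 6.355 s.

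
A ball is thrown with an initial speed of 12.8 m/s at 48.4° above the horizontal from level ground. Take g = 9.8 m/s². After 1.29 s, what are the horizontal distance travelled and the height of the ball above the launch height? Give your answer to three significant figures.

v_x = 12.8 cos 48.4° = 8.498 m/s; v_y0 = 12.8 sin 48.4° = 9.572 m/s.
x = v_x t = 8.498 × 1.29 = 11.0 m.
y = v_y0 t − ½ g t² = 9.572×1.29 − 4.900×1.29² = 4.19 m.

x = 11.0 m, y = 4.19 m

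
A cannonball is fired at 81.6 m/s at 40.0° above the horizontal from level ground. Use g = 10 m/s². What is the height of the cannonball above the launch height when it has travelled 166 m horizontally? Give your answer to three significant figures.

v_x = 81.6 cos 40.0° = 62.51 m/s, v_y0 = 81.6 sin 40.0° = 52.45 m/s.
Time to reach x = 166 m: t = x / v_x = 166 / 62.51 = 2.656 s.
y = v_y0 t − ½ g t² = 52.45×2.656 − 5.000×2.656² = 104 m.

104 m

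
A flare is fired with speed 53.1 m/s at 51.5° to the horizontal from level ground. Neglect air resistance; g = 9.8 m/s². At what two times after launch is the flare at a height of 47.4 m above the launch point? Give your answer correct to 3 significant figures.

1.36 s and 7.12 s

v_y0 = 53.1 sin 51.5° = 41.56 m/s.
Set y = v_y0 t − ½ g t² = 47.4: 4.900 t² − 41.56 t + 47.4 = 0.
t = [41.56 ± √(1727 − 929.0)] / 9.8 = (41.56 ± 28.25) / 9.8, giving t = 1.36 s or t = 7.12 s.
So the flare is at 47.4 m at t = 1.36 s (rising) and t = 7.12 s (falling).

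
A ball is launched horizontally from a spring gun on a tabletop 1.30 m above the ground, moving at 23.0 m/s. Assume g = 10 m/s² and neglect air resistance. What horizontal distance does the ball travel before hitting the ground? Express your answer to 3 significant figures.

11.7 m

Initial vertical velocity is zero, so the fall time comes from h = ½ g t²: t = √(2 × 1.30 / 10) = 0.5099 s.
Horizontal motion is uniform at 23.0 m/s, so x = 23.0 × 0.5099 = 11.7 m.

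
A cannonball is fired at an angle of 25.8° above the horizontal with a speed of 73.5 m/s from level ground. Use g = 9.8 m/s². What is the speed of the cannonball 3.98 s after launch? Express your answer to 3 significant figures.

66.5 m/s

v_x = 73.5 cos 25.8° = 66.17 m/s (constant).
v_y(t) = 73.5 sin 25.8° − g t = 31.99 − 9.8 × 3.98 = -7.014 m/s.
Speed = √(v_x² + v_y²) = √(4378 + 49.20) = 66.5 m/s.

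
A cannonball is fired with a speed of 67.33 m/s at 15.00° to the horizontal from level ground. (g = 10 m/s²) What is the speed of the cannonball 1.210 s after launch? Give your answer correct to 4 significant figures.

65.25 m/s

v_x = 67.33 cos 15.00° = 65.036 m/s (constant).
v_y(t) = 67.33 sin 15.00° − g t = 17.426 − 10 × 1.210 = 5.3260 m/s.
Speed = √(v_x² + v_y²) = √(4229.7 + 28.366) = 65.25 m/s.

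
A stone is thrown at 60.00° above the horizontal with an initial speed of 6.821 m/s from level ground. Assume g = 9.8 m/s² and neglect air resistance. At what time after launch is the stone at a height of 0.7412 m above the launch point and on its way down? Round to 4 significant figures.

v_y0 = 6.821 sin 60.00° = 5.9072 m/s.
Set y = v_y0 t − ½ g t² = 0.7412: 4.900 t² − 5.9072 t + 0.7412 = 0.
t = [5.9072 ± √(34.895 − 14.528)] / 9.8 = (5.9072 ± 4.5130) / 9.8, giving t = 0.1423 s or t = 1.063 s.
On the way down corresponds to the larger root: t = 1.063 s.

1.063 s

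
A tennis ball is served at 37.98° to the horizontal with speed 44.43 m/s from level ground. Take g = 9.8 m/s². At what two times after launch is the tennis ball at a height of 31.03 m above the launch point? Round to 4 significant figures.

v_y0 = 44.43 sin 37.98° = 27.342 m/s.
Set y = v_y0 t − ½ g t² = 31.03: 4.900 t² − 27.342 t + 31.03 = 0.
t = [27.342 ± √(747.58 − 608.19)] / 9.8 = (27.342 ± 11.806) / 9.8, giving t = 1.585 s or t = 3.995 s.
So the tennis ball is at 31.03 m at t = 1.585 s (rising) and t = 3.995 s (falling).

1.585 s and 3.995 s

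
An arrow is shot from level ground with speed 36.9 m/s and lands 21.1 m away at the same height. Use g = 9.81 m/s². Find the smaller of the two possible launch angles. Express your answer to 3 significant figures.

Level-ground range: R = v₀² sin(2θ)/g ⇒ sin 2θ = R g / v₀² = 21.1×9.81/36.9² = 0.1520.
2θ = arcsin(0.1520) = 8.743° or 180° − 8.743° = 171.257°.
So θ = 4.37° or θ = 85.6°.

4.37°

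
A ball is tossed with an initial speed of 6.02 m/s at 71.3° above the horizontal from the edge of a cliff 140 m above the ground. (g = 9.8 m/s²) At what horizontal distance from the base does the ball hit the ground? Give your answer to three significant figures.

11.5 m

Components: v_x = 6.02 cos 71.3° = 1.930 m/s, v_y = 6.02 sin 71.3° = 5.702 m/s.
Vertical: 0 = 140 + 5.702 t − ½(9.8) t² ⇒ 4.900 t² − 5.702 t − 140 = 0.
t = [5.702 + √(32.51 + 2744)] / 9.800 = 5.959 s.
Horizontal: R = v_x · t = 1.930 × 5.959 = 11.5 m.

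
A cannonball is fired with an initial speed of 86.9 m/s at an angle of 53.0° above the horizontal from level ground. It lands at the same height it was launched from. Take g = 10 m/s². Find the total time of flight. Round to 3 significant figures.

Vertical component: v_y = 86.9 sin 53.0° = 69.40 m/s.
For a projectile landing at launch height, time of flight is t = 2 v_y / g = 2 × 69.40 / 10 = 13.9 s.

13.9 s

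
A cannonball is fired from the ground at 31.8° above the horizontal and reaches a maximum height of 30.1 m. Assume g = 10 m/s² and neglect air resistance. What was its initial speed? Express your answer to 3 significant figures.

46.6 m/s

At maximum height v_y = 0, so (v₀ sin θ)² = 2 g H.
v₀ sin 31.8° = √(2 × 10 × 30.1) = 24.54 m/s.
v₀ = 24.54 / sin 31.8° = 24.54 / 0.5270 = 46.6 m/s.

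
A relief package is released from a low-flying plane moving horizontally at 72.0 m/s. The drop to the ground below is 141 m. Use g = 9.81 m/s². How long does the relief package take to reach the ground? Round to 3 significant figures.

5.36 s

The horizontal speed doesn't affect the fall. With v_y0 = 0, h = ½ g t².
t = √(2 × 141 / 9.81) = √28.75 = 5.36 s.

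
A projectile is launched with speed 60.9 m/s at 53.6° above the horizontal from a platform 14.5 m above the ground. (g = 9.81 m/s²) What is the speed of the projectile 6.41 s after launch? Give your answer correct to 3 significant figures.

v_x = 60.9 cos 53.6° = 36.14 m/s (constant).
v_y(t) = 60.9 sin 53.6° − g t = 49.02 − 9.81 × 6.41 = -13.86 m/s.
Speed = √(v_x² + v_y²) = √(1306 + 192.1) = 38.7 m/s.

38.7 m/s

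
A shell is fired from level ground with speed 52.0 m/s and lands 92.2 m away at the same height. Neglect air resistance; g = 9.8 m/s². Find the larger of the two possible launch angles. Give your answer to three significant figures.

80.2°

Level-ground range: R = v₀² sin(2θ)/g ⇒ sin 2θ = R g / v₀² = 92.2×9.8/52.0² = 0.3342.
2θ = arcsin(0.3342) = 19.52° or 180° − 19.52° = 160.48°.
So θ = 9.76° or θ = 80.2°.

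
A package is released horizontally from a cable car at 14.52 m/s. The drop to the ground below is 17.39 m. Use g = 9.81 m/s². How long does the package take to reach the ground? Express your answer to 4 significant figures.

The horizontal speed doesn't affect the fall. With v_y0 = 0, h = ½ g t².
t = √(2 × 17.39 / 9.81) = √3.5454 = 1.883 s.

1.883 s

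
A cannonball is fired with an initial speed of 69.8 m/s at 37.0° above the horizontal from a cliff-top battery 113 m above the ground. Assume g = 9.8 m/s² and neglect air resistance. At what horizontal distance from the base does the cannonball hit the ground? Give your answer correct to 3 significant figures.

Components: v_x = 69.8 cos 37.0° = 55.74 m/s, v_y = 69.8 sin 37.0° = 42.01 m/s.
Vertical: 0 = 113 + 42.01 t − ½(9.8) t² ⇒ 4.900 t² − 42.01 t − 113 = 0.
t = [42.01 + √(1765 + 2215)] / 9.800 = 10.72 s.
Horizontal: R = v_x · t = 55.74 × 10.72 = 598 m.

598 m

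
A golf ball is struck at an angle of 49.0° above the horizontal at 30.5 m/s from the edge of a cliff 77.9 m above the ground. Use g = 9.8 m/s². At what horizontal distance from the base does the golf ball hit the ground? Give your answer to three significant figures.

Components: v_x = 30.5 cos 49.0° = 20.01 m/s, v_y = 30.5 sin 49.0° = 23.02 m/s.
Vertical: 0 = 77.9 + 23.02 t − ½(9.8) t² ⇒ 4.900 t² − 23.02 t − 77.9 = 0.
t = [23.02 + √(529.9 + 1527)] / 9.800 = 6.977 s.
Horizontal: R = v_x · t = 20.01 × 6.977 = 140 m.

140 m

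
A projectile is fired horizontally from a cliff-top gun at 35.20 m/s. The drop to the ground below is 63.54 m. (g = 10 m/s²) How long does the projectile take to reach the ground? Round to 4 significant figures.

3.565 s

The horizontal speed doesn't affect the fall. With v_y0 = 0, h = ½ g t².
t = √(2 × 63.54 / 10) = √12.708 = 3.565 s.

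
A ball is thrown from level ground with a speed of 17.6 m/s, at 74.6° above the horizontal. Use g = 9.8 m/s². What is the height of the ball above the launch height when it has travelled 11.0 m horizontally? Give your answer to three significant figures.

v_x = 17.6 cos 74.6° = 4.674 m/s, v_y0 = 17.6 sin 74.6° = 16.97 m/s.
Time to reach x = 11.0 m: t = x / v_x = 11.0 / 4.674 = 2.353 s.
y = v_y0 t − ½ g t² = 16.97×2.353 − 4.900×2.353² = 12.8 m.

12.8 m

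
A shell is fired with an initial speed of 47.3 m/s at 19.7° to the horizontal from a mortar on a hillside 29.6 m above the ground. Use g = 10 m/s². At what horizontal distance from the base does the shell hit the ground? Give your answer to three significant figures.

201 m

Components: v_x = 47.3 cos 19.7° = 44.53 m/s, v_y = 47.3 sin 19.7° = 15.94 m/s.
Vertical: 0 = 29.6 + 15.94 t − ½(10) t² ⇒ 5.000 t² − 15.94 t − 29.6 = 0.
t = [15.94 + √(254.1 + 592.0)] / 10.00 = 4.503 s.
Horizontal: R = v_x · t = 44.53 × 4.503 = 201 m.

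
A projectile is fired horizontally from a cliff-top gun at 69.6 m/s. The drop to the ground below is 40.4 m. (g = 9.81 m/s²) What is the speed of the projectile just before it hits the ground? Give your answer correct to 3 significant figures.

75.1 m/s

Fall time: t = √(2 × 40.4 / 9.81) = 2.870 s.
At impact: v_x = 69.6 m/s (unchanged), v_y = g t = 9.81 × 2.870 = 28.15 m/s.
Speed = √(v_x² + v_y²) = √(4844 + 792.4) = 75.1 m/s.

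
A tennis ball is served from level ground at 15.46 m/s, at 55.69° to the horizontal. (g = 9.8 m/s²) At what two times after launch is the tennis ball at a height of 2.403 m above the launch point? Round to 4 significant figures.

0.2042 s and 2.402 s

v_y0 = 15.46 sin 55.69° = 12.770 m/s.
Set y = v_y0 t − ½ g t² = 2.403: 4.900 t² − 12.770 t + 2.403 = 0.
t = [12.770 ± √(163.07 − 47.099)] / 9.8 = (12.770 ± 10.769) / 9.8, giving t = 0.2042 s or t = 2.402 s.
So the tennis ball is at 2.403 m at t = 0.2042 s (rising) and t = 2.402 s (falling).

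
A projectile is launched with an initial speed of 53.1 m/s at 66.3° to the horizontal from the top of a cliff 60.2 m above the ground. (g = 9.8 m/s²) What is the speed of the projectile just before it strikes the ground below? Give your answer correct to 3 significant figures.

v_x = 53.1 cos 66.3° = 21.34 m/s is unchanged throughout.
For the vertical component, v_y² = v_y0² + 2 g h = (48.62)² + 2×9.8×60.2 = 3544, so |v_y| = 59.53 m/s.
Impact speed = √(v_x² + v_y²) = √(455.4 + 3544) = 63.2 m/s.

63.2 m/s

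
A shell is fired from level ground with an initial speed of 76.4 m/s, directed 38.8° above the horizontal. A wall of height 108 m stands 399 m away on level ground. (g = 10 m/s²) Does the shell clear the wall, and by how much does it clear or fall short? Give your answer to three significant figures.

No — it falls 11.7 m short of clearing the wall.

v_x = 76.4 cos 38.8° = 59.54 m/s; v_y0 = 76.4 sin 38.8° = 47.87 m/s.
Time to reach the wall: t = 399 / 59.54 = 6.701 s.
Height at that point: y = 47.87×6.701 − 5.000×6.701² = 96.26 m.
That is 108 − 96.26 = 11.7 m below the top of the wall, so the shell does not clear it.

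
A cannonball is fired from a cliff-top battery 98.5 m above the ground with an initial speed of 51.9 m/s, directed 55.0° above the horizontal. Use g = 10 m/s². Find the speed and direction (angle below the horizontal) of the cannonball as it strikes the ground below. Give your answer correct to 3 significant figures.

68.3 m/s at 64.2° below the horizontal

v_x = 51.9 cos 55.0° = 29.77 m/s (constant).
|v_y| at impact = √((42.51)² + 2×10×98.5) = 61.46 m/s.
Speed = √(29.77² + 61.46²) = 68.3 m/s; angle = arctan(61.46/29.77) = 64.2° below horizontal.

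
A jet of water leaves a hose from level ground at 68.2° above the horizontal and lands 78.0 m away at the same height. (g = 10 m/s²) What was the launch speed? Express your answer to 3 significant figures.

On level ground, R = v₀² sin(2θ) / g, so v₀ = √(R g / sin 2θ).
sin(2 × 68.2°) = 0.6896.
v₀ = √(78.0 × 10 / 0.6896) = √1131 = 33.6 m/s.

33.6 m/s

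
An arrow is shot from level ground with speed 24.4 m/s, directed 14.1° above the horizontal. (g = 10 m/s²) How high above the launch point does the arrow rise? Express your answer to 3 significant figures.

Vertical component of launch velocity: v_y = 24.4 sin 14.1° = 5.944 m/s.
At the highest point the vertical velocity is zero, so v_y² = 2 g h_max.
h_max = (5.944)² / (2 × 10) = 35.33 / 20.00 = 1.77 m.

1.77 m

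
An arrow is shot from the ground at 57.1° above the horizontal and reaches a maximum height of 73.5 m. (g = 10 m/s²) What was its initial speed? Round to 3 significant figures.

At maximum height v_y = 0, so (v₀ sin θ)² = 2 g H.
v₀ sin 57.1° = √(2 × 10 × 73.5) = 38.34 m/s.
v₀ = 38.34 / sin 57.1° = 38.34 / 0.8396 = 45.7 m/s.

45.7 m/s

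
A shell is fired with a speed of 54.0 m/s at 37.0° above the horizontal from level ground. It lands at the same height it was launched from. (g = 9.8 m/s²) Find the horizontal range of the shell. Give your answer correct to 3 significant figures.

For level ground, R = v₀² sin(2θ) / g.
sin(2 × 37.0°) = sin 74.00° = 0.9613.
R = (54.0)² × 0.9613 / 9.8 = 286 m.

286 m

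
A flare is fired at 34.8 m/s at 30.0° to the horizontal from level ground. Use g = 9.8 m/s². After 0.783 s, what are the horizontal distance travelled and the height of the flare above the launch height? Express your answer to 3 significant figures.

v_x = 34.8 cos 30.0° = 30.14 m/s; v_y0 = 34.8 sin 30.0° = 17.40 m/s.
x = v_x t = 30.14 × 0.783 = 23.6 m.
y = v_y0 t − ½ g t² = 17.40×0.783 − 4.900×0.783² = 10.6 m.

x = 23.6 m, y = 10.6 m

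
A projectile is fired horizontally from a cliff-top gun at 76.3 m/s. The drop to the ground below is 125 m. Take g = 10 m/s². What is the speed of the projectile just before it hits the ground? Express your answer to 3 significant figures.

91.2 m/s

Fall time: t = √(2 × 125 / 10) = 5.000 s.
At impact: v_x = 76.3 m/s (unchanged), v_y = g t = 10 × 5.000 = 50.00 m/s.
Speed = √(v_x² + v_y²) = √(5822 + 2500) = 91.2 m/s.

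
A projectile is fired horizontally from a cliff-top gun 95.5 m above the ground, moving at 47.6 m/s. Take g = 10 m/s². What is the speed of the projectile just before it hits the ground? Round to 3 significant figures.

Fall time: t = √(2 × 95.5 / 10) = 4.370 s.
At impact: v_x = 47.6 m/s (unchanged), v_y = g t = 10 × 4.370 = 43.70 m/s.
Speed = √(v_x² + v_y²) = √(2266 + 1910) = 64.6 m/s.

64.6 m/s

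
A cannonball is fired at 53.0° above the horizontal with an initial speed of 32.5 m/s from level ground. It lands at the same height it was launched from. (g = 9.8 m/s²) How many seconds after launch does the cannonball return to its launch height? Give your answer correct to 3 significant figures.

5.30 s

Vertical component: v_y = 32.5 sin 53.0° = 25.96 m/s.
For a projectile landing at launch height, time of flight is t = 2 v_y / g = 2 × 25.96 / 9.8 = 5.30 s.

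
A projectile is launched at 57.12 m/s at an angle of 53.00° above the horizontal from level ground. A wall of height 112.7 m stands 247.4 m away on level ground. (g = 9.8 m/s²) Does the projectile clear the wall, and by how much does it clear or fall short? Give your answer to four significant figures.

No — it falls 38.19 m short of clearing the wall.

v_x = 57.12 cos 53.00° = 34.376 m/s; v_y0 = 57.12 sin 53.00° = 45.618 m/s.
Time to reach the wall: t = 247.4 / 34.376 = 7.1969 s.
Height at that point: y = 45.618×7.1969 − 4.900×7.1969² = 74.511 m.
That is 112.7 − 74.511 = 38.19 m below the top of the wall, so the projectile does not clear it.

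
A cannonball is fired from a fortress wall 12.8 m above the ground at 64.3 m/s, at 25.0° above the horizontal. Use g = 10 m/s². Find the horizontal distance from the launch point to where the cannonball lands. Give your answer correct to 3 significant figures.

342 m

Components: v_x = 64.3 cos 25.0° = 58.28 m/s, v_y = 64.3 sin 25.0° = 27.17 m/s.
Vertical: 0 = 12.8 + 27.17 t − ½(10) t² ⇒ 5.000 t² − 27.17 t − 12.8 = 0.
t = [27.17 + √(738.2 + 256.0)] / 10.00 = 5.870 s.
Horizontal: R = v_x · t = 58.28 × 5.870 = 342 m.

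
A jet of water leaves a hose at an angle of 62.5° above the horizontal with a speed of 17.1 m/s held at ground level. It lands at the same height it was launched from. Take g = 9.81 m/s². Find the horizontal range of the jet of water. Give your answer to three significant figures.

Components: v_x = 17.1 cos 62.5° = 7.896 m/s, v_y = 17.1 sin 62.5° = 15.17 m/s.
Time of flight (same landing height): t = 2 v_y / g = 2 × 15.17 / 9.81 = 3.093 s.
Range: R = v_x · t = 7.896 × 3.093 = 24.4 m.

24.4 m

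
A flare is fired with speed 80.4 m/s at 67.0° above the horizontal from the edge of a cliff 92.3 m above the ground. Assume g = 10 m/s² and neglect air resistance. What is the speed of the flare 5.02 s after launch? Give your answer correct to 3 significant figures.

39.4 m/s

v_x = 80.4 cos 67.0° = 31.41 m/s (constant).
v_y(t) = 80.4 sin 67.0° − g t = 74.01 − 10 × 5.02 = 23.81 m/s.
Speed = √(v_x² + v_y²) = √(986.6 + 566.9) = 39.4 m/s.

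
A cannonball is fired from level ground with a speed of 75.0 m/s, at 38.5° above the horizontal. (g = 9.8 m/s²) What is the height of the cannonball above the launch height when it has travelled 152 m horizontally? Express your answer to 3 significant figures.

v_x = 75.0 cos 38.5° = 58.70 m/s, v_y0 = 75.0 sin 38.5° = 46.69 m/s.
Time to reach x = 152 m: t = x / v_x = 152 / 58.70 = 2.589 s.
y = v_y0 t − ½ g t² = 46.69×2.589 − 4.900×2.589² = 88.0 m.

88.0 m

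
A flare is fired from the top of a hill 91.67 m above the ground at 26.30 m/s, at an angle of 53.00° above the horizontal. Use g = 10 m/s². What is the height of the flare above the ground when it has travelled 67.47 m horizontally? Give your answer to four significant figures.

90.35 m

v_x = 26.30 cos 53.00° = 15.828 m/s, v_y0 = 26.30 sin 53.00° = 21.004 m/s.
Time to reach x = 67.47 m: t = x / v_x = 67.47 / 15.828 = 4.2627 s.
y = 91.67 + v_y0 t − ½ g t² = 91.67 + 21.004×4.2627 − 5.000×4.2627² = 90.35 m.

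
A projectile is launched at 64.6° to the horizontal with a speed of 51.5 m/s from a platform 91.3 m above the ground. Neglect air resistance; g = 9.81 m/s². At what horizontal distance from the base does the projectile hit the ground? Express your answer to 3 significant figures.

246 m

Components: v_x = 51.5 cos 64.6° = 22.09 m/s, v_y = 51.5 sin 64.6° = 46.52 m/s.
Vertical: 0 = 91.3 + 46.52 t − ½(9.81) t² ⇒ 4.905 t² − 46.52 t − 91.3 = 0.
t = [46.52 + √(2164 + 1791)] / 9.810 = 11.15 s.
Horizontal: R = v_x · t = 22.09 × 11.15 = 246 m.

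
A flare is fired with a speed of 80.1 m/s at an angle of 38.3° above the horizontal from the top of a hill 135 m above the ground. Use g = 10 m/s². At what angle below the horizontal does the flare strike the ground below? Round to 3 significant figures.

48.8°

v_x = 80.1 cos 38.3° = 62.86 m/s.
At impact |v_y| = √(v_y0² + 2 g h) = √(49.64² + 2×10×135) = 71.86 m/s.
Angle below horizontal = arctan(|v_y| / v_x) = arctan(71.86 / 62.86) = 48.8°.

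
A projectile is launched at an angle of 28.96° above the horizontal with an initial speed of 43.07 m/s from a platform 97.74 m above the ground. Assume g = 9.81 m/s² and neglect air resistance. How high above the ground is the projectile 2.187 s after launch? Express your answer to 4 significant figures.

119.9 m

v_y0 = 43.07 sin 28.96° = 20.854 m/s.
y(t) = 97.74 + v_y0 t − ½ g t² = 97.74 + 20.854×2.187 − ½×9.81×2.187² = 119.9 m.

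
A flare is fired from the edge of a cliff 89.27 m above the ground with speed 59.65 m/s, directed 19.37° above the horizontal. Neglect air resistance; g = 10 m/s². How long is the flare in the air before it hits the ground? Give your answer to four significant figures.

6.644 s

Vertical component: v_y = 59.65 sin 19.37° = 19.784 m/s.
Taking up as positive with launch at y = 89.27 m, landing at y = 0: 0 = 89.27 + 19.784 t − ½(10) t².
Solving 5.000 t² − 19.784 t − 89.27 = 0 gives t = [19.784 + √(19.784² + 4·5.000·89.27)] / 10.00 = 6.644 s.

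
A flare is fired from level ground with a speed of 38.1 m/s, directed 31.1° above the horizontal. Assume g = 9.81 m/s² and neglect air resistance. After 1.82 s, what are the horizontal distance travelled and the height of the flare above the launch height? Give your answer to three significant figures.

v_x = 38.1 cos 31.1° = 32.62 m/s; v_y0 = 38.1 sin 31.1° = 19.68 m/s.
x = v_x t = 32.62 × 1.82 = 59.4 m.
y = v_y0 t − ½ g t² = 19.68×1.82 − 4.905×1.82² = 19.6 m.

x = 59.4 m, y = 19.6 m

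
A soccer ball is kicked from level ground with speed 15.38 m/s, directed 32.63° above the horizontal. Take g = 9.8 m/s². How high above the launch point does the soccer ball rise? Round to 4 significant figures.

3.509 m

Vertical component of launch velocity: v_y = 15.38 sin 32.63° = 8.2931 m/s.
At the highest point the vertical velocity is zero, so v_y² = 2 g h_max.
h_max = (8.2931)² / (2 × 9.8) = 68.776 / 19.60 = 3.509 m.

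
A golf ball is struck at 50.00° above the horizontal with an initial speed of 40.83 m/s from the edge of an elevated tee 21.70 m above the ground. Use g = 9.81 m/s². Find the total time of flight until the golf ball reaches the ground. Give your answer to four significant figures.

Vertical component: v_y = 40.83 sin 50.00° = 31.278 m/s.
Taking up as positive with launch at y = 21.70 m, landing at y = 0: 0 = 21.70 + 31.278 t − ½(9.81) t².
Solving 4.905 t² − 31.278 t − 21.70 = 0 gives t = [31.278 + √(31.278² + 4·4.905·21.70)] / 9.810 = 7.008 s.

7.008 s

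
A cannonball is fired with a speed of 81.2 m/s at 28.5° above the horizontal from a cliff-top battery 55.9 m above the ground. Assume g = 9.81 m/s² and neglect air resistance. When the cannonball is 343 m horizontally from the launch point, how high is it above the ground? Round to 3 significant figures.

v_x = 81.2 cos 28.5° = 71.36 m/s, v_y0 = 81.2 sin 28.5° = 38.75 m/s.
Time to reach x = 343 m: t = x / v_x = 343 / 71.36 = 4.807 s.
y = 55.9 + v_y0 t − ½ g t² = 55.9 + 38.75×4.807 − 4.905×4.807² = 129 m.

129 m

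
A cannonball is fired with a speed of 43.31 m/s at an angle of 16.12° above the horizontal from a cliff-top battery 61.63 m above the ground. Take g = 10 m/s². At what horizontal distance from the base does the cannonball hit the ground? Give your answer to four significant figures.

204.4 m

Components: v_x = 43.31 cos 16.12° = 41.607 m/s, v_y = 43.31 sin 16.12° = 12.025 m/s.
Vertical: 0 = 61.63 + 12.025 t − ½(10) t² ⇒ 5.000 t² − 12.025 t − 61.63 = 0.
t = [12.025 + √(144.60 + 1232.6)] / 10.00 = 4.9136 s.
Horizontal: R = v_x · t = 41.607 × 4.9136 = 204.4 m.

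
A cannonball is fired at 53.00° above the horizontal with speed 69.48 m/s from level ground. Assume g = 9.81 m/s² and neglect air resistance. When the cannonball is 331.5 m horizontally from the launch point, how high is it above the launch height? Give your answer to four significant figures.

v_x = 69.48 cos 53.00° = 41.814 m/s, v_y0 = 69.48 sin 53.00° = 55.489 m/s.
Time to reach x = 331.5 m: t = x / v_x = 331.5 / 41.814 = 7.9280 s.
y = v_y0 t − ½ g t² = 55.489×7.9280 − 4.905×7.9280² = 131.6 m.

131.6 m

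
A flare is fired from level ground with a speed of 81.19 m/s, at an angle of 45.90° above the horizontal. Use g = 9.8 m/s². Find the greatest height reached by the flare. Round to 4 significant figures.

Vertical component of launch velocity: v_y = 81.19 sin 45.90° = 58.305 m/s.
At the highest point the vertical velocity is zero, so v_y² = 2 g h_max.
h_max = (58.305)² / (2 × 9.8) = 3399.5 / 19.60 = 173.4 m.

173.4 m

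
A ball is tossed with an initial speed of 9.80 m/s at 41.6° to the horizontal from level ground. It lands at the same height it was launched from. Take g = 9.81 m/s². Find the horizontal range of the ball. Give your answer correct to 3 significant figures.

Components: v_x = 9.80 cos 41.6° = 7.328 m/s, v_y = 9.80 sin 41.6° = 6.506 m/s.
Time of flight (same landing height): t = 2 v_y / g = 2 × 6.506 / 9.81 = 1.326 s.
Range: R = v_x · t = 7.328 × 1.326 = 9.72 m.

9.72 m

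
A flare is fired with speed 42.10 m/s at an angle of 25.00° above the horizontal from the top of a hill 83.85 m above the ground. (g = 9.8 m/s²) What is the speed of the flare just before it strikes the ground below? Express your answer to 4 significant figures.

v_x = 42.10 cos 25.00° = 38.156 m/s is unchanged throughout.
For the vertical component, v_y² = v_y0² + 2 g h = (17.792)² + 2×9.8×83.85 = 1960.0, so |v_y| = 44.272 m/s.
Impact speed = √(v_x² + v_y²) = √(1455.9 + 1960.0) = 58.45 m/s.

58.45 m/s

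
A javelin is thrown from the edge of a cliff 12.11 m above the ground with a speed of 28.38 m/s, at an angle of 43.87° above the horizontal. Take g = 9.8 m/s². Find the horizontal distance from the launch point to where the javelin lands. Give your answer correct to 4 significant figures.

93.22 m

Components: v_x = 28.38 cos 43.87° = 20.460 m/s, v_y = 28.38 sin 43.87° = 19.668 m/s.
Vertical: 0 = 12.11 + 19.668 t − ½(9.8) t² ⇒ 4.900 t² − 19.668 t − 12.11 = 0.
t = [19.668 + √(386.83 + 237.36)] / 9.800 = 4.5563 s.
Horizontal: R = v_x · t = 20.460 × 4.5563 = 93.22 m.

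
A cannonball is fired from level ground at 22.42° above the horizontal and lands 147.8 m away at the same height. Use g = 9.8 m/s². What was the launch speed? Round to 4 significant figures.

45.32 m/s

On level ground, R = v₀² sin(2θ) / g, so v₀ = √(R g / sin 2θ).
sin(2 × 22.42°) = 0.7051.
v₀ = √(147.8 × 9.8 / 0.7051) = √2054.2 = 45.32 m/s.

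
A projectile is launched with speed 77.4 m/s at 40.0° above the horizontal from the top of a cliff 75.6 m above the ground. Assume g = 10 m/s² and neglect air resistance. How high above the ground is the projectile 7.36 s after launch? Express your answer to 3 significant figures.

v_y0 = 77.4 sin 40.0° = 49.75 m/s.
y(t) = 75.6 + v_y0 t − ½ g t² = 75.6 + 49.75×7.36 − ½×10×7.36² = 171 m.

171 m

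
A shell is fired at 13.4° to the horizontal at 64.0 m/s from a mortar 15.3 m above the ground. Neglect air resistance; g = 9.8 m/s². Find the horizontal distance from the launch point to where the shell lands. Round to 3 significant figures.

239 m

Components: v_x = 64.0 cos 13.4° = 62.26 m/s, v_y = 64.0 sin 13.4° = 14.83 m/s.
Vertical: 0 = 15.3 + 14.83 t − ½(9.8) t² ⇒ 4.900 t² − 14.83 t − 15.3 = 0.
t = [14.83 + √(219.9 + 299.9)] / 9.800 = 3.840 s.
Horizontal: R = v_x · t = 62.26 × 3.840 = 239 m.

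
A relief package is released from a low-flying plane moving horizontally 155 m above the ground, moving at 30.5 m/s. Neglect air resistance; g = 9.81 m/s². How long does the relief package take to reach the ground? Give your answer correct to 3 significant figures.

The horizontal speed doesn't affect the fall. With v_y0 = 0, h = ½ g t².
t = √(2 × 155 / 9.81) = √31.60 = 5.62 s.

5.62 s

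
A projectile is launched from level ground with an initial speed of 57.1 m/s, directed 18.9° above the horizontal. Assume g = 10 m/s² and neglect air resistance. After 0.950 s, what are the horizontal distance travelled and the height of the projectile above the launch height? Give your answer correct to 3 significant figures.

v_x = 57.1 cos 18.9° = 54.02 m/s; v_y0 = 57.1 sin 18.9° = 18.50 m/s.
x = v_x t = 54.02 × 0.950 = 51.3 m.
y = v_y0 t − ½ g t² = 18.50×0.950 − 5.000×0.950² = 13.1 m.

x = 51.3 m, y = 13.1 m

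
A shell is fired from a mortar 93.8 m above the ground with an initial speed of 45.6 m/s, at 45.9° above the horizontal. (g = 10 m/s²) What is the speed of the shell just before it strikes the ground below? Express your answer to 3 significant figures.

62.9 m/s

v_x = 45.6 cos 45.9° = 31.73 m/s is unchanged throughout.
For the vertical component, v_y² = v_y0² + 2 g h = (32.75)² + 2×10×93.8 = 2949, so |v_y| = 54.30 m/s.
Impact speed = √(v_x² + v_y²) = √(1007 + 2949) = 62.9 m/s.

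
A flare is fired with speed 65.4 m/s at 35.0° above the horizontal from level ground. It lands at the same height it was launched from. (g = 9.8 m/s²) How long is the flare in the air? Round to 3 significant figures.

Vertical component: v_y = 65.4 sin 35.0° = 37.51 m/s.
For a projectile landing at launch height, time of flight is t = 2 v_y / g = 2 × 37.51 / 9.8 = 7.66 s.

7.66 s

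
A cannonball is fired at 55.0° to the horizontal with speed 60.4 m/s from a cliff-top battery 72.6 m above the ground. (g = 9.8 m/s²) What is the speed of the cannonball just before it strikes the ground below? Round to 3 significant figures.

71.2 m/s

v_x = 60.4 cos 55.0° = 34.64 m/s is unchanged throughout.
For the vertical component, v_y² = v_y0² + 2 g h = (49.48)² + 2×9.8×72.6 = 3871, so |v_y| = 62.22 m/s.
Impact speed = √(v_x² + v_y²) = √(1200 + 3871) = 71.2 m/s.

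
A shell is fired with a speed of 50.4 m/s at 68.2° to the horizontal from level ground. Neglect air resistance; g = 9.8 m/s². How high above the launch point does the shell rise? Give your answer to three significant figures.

Vertical component of launch velocity: v_y = 50.4 sin 68.2° = 46.80 m/s.
At the highest point the vertical velocity is zero, so v_y² = 2 g h_max.
h_max = (46.80)² / (2 × 9.8) = 2190 / 19.60 = 112 m.

112 m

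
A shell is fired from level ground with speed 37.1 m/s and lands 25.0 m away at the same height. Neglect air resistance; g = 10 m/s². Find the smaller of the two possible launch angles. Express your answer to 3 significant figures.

Level-ground range: R = v₀² sin(2θ)/g ⇒ sin 2θ = R g / v₀² = 25.0×10/37.1² = 0.1816.
2θ = arcsin(0.1816) = 10.46° or 180° − 10.46° = 169.54°.
So θ = 5.23° or θ = 84.8°.

5.23°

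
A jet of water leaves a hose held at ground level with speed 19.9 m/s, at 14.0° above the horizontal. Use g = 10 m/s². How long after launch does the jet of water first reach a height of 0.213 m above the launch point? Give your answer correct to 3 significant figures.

0.0465 s

v_y0 = 19.9 sin 14.0° = 4.814 m/s.
Set y = v_y0 t − ½ g t² = 0.213: 5.000 t² − 4.814 t + 0.213 = 0.
t = [4.814 ± √(23.17 − 4.260)] / 10 = (4.814 ± 4.349) / 10, giving t = 0.0465 s or t = 0.916 s.
The jet of water is on the way up at the first time, so t = 0.0465 s.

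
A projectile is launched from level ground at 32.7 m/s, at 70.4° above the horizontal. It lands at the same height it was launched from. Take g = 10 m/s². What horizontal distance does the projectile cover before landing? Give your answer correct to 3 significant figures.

Components: v_x = 32.7 cos 70.4° = 10.97 m/s, v_y = 32.7 sin 70.4° = 30.81 m/s.
Time of flight (same landing height): t = 2 v_y / g = 2 × 30.81 / 10 = 6.162 s.
Range: R = v_x · t = 10.97 × 6.162 = 67.6 m.

67.6 m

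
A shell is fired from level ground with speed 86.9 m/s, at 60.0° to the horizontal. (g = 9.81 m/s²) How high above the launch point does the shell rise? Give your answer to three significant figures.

Vertical component of launch velocity: v_y = 86.9 sin 60.0° = 75.26 m/s.
At the highest point the vertical velocity is zero, so v_y² = 2 g h_max.
h_max = (75.26)² / (2 × 9.81) = 5664 / 19.62 = 289 m.

289 m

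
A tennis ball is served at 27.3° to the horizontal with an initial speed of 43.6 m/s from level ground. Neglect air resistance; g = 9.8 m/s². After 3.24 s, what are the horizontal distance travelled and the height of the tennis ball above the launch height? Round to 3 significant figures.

x = 126 m, y = 13.4 m

v_x = 43.6 cos 27.3° = 38.74 m/s; v_y0 = 43.6 sin 27.3° = 20.00 m/s.
x = v_x t = 38.74 × 3.24 = 126 m.
y = v_y0 t − ½ g t² = 20.00×3.24 − 4.900×3.24² = 13.4 m.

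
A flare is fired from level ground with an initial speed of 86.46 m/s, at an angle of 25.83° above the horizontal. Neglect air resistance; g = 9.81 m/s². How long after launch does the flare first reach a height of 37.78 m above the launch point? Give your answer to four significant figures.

v_y0 = 86.46 sin 25.83° = 37.671 m/s.
Set y = v_y0 t − ½ g t² = 37.78: 4.905 t² − 37.671 t + 37.78 = 0.
t = [37.671 ± √(1419.1 − 741.24)] / 9.81 = (37.671 ± 26.036) / 9.81, giving t = 1.186 s or t = 6.494 s.
The flare is on the way up at the first time, so t = 1.186 s.

1.186 s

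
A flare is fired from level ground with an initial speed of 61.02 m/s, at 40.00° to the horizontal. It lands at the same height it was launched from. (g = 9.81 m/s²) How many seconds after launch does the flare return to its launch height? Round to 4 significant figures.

Vertical component: v_y = 61.02 sin 40.00° = 39.223 m/s.
For a projectile landing at launch height, time of flight is t = 2 v_y / g = 2 × 39.223 / 9.81 = 7.997 s.

7.997 s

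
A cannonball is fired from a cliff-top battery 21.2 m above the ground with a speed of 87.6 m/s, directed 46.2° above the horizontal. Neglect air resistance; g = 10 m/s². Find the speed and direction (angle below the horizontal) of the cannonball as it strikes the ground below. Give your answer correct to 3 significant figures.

v_x = 87.6 cos 46.2° = 60.63 m/s (constant).
|v_y| at impact = √((63.23)² + 2×10×21.2) = 66.50 m/s.
Speed = √(60.63² + 66.50²) = 90.0 m/s; angle = arctan(66.50/60.63) = 47.6° below horizontal.

90.0 m/s at 47.6° below the horizontal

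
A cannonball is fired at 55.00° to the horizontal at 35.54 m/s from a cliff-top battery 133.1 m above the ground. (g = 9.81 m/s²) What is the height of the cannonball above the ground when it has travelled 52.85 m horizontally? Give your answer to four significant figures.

175.6 m

v_x = 35.54 cos 55.00° = 20.385 m/s, v_y0 = 35.54 sin 55.00° = 29.113 m/s.
Time to reach x = 52.85 m: t = x / v_x = 52.85 / 20.385 = 2.5926 s.
y = 133.1 + v_y0 t − ½ g t² = 133.1 + 29.113×2.5926 − 4.905×2.5926² = 175.6 m.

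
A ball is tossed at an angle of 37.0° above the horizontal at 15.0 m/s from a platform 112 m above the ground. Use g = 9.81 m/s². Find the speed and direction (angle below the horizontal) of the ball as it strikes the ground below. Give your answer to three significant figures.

v_x = 15.0 cos 37.0° = 11.98 m/s (constant).
|v_y| at impact = √((9.027)² + 2×9.81×112) = 47.74 m/s.
Speed = √(11.98² + 47.74²) = 49.2 m/s; angle = arctan(47.74/11.98) = 75.9° below horizontal.

49.2 m/s at 75.9° below the horizontal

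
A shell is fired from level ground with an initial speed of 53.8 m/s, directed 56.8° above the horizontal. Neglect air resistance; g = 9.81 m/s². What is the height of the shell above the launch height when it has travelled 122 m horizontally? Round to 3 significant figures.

v_x = 53.8 cos 56.8° = 29.46 m/s, v_y0 = 53.8 sin 56.8° = 45.02 m/s.
Time to reach x = 122 m: t = x / v_x = 122 / 29.46 = 4.141 s.
y = v_y0 t − ½ g t² = 45.02×4.141 − 4.905×4.141² = 102 m.

102 m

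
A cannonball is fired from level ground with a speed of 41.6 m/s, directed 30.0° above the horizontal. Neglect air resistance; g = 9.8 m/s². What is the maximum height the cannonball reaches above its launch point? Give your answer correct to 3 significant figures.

22.1 m

Vertical component of launch velocity: v_y = 41.6 sin 30.0° = 20.80 m/s.
At the highest point the vertical velocity is zero, so v_y² = 2 g h_max.
h_max = (20.80)² / (2 × 9.8) = 432.6 / 19.60 = 22.1 m.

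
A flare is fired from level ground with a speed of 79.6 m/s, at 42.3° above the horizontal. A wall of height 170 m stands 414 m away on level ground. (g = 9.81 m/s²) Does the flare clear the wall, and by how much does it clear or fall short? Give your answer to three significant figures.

v_x = 79.6 cos 42.3° = 58.87 m/s; v_y0 = 79.6 sin 42.3° = 53.57 m/s.
Time to reach the wall: t = 414 / 58.87 = 7.032 s.
Height at that point: y = 53.57×7.032 − 4.905×7.032² = 134.2 m.
That is 170 − 134.2 = 35.8 m below the top of the wall, so the flare does not clear it.

No — it falls 35.8 m short of clearing the wall.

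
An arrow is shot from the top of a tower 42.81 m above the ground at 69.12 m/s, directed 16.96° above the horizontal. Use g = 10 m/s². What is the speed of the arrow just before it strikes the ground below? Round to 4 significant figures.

75.06 m/s

v_x = 69.12 cos 16.96° = 66.114 m/s is unchanged throughout.
For the vertical component, v_y² = v_y0² + 2 g h = (20.163)² + 2×10×42.81 = 1262.7, so |v_y| = 35.534 m/s.
Impact speed = √(v_x² + v_y²) = √(4371.1 + 1262.7) = 75.06 m/s.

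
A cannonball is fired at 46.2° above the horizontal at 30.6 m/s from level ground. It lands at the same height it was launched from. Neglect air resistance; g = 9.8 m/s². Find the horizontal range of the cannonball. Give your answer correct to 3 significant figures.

95.5 m

Components: v_x = 30.6 cos 46.2° = 21.18 m/s, v_y = 30.6 sin 46.2° = 22.09 m/s.
Time of flight (same landing height): t = 2 v_y / g = 2 × 22.09 / 9.8 = 4.508 s.
Range: R = v_x · t = 21.18 × 4.508 = 95.5 m.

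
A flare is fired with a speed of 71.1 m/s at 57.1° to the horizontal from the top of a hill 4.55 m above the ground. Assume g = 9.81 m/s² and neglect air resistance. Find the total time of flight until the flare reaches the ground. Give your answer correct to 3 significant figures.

12.2 s

Vertical component: v_y = 71.1 sin 57.1° = 59.70 m/s.
Taking up as positive with launch at y = 4.55 m, landing at y = 0: 0 = 4.55 + 59.70 t − ½(9.81) t².
Solving 4.905 t² − 59.70 t − 4.55 = 0 gives t = [59.70 + √(59.70² + 4·4.905·4.55)] / 9.810 = 12.2 s.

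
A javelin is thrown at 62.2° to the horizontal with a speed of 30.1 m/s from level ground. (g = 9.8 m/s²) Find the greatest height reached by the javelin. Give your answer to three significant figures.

Vertical component of launch velocity: v_y = 30.1 sin 62.2° = 26.63 m/s.
At the highest point the vertical velocity is zero, so v_y² = 2 g h_max.
h_max = (26.63)² / (2 × 9.8) = 709.2 / 19.60 = 36.2 m.

36.2 m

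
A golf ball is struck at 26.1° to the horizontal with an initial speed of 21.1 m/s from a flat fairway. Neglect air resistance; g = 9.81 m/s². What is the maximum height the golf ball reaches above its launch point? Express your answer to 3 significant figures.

Vertical component of launch velocity: v_y = 21.1 sin 26.1° = 9.283 m/s.
At the highest point the vertical velocity is zero, so v_y² = 2 g h_max.
h_max = (9.283)² / (2 × 9.81) = 86.17 / 19.62 = 4.39 m.

4.39 m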